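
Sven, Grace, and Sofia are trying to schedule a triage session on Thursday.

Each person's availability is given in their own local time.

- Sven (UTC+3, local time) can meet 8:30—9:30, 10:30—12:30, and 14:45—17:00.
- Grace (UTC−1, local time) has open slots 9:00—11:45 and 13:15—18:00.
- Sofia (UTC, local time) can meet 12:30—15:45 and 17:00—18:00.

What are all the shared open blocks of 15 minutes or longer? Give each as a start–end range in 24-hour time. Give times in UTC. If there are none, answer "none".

Sven → UTC: 05:30–06:30, 07:30–09:30, 11:45–14:00.
Grace → UTC: 10:00–12:45, 14:15–19:00.
Sofia → UTC: 12:30–15:45, 17:00–18:00.
Sven ∩ Grace: 11:45–12:45.
Sven ∩ Grace ∩ Sofia: 12:30–12:45.
Windows ≥ 15 min: 12:30–12:45.

12:30–12:45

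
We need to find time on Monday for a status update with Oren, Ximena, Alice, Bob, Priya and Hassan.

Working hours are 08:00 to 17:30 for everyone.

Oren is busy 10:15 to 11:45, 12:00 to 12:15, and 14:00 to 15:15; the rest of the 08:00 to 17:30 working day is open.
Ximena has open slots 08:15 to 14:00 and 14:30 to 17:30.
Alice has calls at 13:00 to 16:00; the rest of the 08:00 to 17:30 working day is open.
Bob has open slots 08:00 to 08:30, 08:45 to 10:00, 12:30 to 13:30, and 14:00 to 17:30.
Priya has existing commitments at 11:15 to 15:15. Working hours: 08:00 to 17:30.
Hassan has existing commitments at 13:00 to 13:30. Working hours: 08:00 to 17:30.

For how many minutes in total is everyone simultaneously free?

180 minutes

Oren free within 08:00–17:30: 08:00–10:15, 11:45–12:00, 12:15–14:00, 15:15–17:30.
Alice free within 08:00–17:30: 08:00–13:00, 16:00–17:30.
Priya free within 08:00–17:30: 08:00–11:15, 15:15–17:30.
Hassan free within 08:00–17:30: 08:00–13:00, 13:30–17:30.
Oren ∩ Ximena: 08:15–10:15, 11:45–12:00, 12:15–14:00, 15:15–17:30.
Oren ∩ Ximena ∩ Alice: 08:15–10:15, 11:45–12:00, 12:15–13:00, 16:00–17:30.
Oren ∩ Ximena ∩ Alice ∩ Bob: 08:15–08:30, 08:45–10:00, 12:30–13:00, 16:00–17:30.
Oren ∩ Ximena ∩ Alice ∩ Bob ∩ Priya: 08:15–08:30, 08:45–10:00, 16:00–17:30.
Oren ∩ Ximena ∩ Alice ∩ Bob ∩ Priya ∩ Hassan: 08:15–08:30, 08:45–10:00, 16:00–17:30.
Total common minutes: 15 + 75 + 90 = 180.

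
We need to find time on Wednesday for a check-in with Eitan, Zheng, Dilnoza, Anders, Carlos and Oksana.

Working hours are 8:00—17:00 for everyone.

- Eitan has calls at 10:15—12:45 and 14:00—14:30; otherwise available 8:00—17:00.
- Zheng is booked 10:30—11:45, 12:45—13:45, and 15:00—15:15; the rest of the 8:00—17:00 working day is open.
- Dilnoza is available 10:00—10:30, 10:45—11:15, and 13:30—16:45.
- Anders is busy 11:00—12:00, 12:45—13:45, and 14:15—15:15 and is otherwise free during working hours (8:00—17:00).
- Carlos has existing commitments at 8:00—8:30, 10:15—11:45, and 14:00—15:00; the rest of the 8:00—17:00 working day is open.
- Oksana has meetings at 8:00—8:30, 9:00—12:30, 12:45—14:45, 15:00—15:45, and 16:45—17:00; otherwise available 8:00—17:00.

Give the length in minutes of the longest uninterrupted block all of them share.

Eitan free within 08:00–17:00: 08:00–10:15, 12:45–14:00, 14:30–17:00.
Zheng free within 08:00–17:00: 08:00–10:30, 11:45–12:45, 13:45–15:00, 15:15–17:00.
Anders free within 08:00–17:00: 08:00–11:00, 12:00–12:45, 13:45–14:15, 15:15–17:00.
Carlos free within 08:00–17:00: 08:30–10:15, 11:45–14:00, 15:00–17:00.
Oksana free within 08:00–17:00: 08:30–09:00, 12:30–12:45, 14:45–15:00, 15:45–16:45.
Eitan ∩ Zheng: 08:00–10:15, 13:45–14:00, 14:30–15:00, 15:15–17:00.
Eitan ∩ Zheng ∩ Dilnoza: 10:00–10:15, 13:45–14:00, 14:30–15:00, 15:15–16:45.
Eitan ∩ Zheng ∩ Dilnoza ∩ Anders: 10:00–10:15, 13:45–14:00, 15:15–16:45.
Eitan ∩ Zheng ∩ Dilnoza ∩ Anders ∩ Carlos: 10:00–10:15, 13:45–14:00, 15:15–16:45.
Eitan ∩ Zheng ∩ Dilnoza ∩ Anders ∩ Carlos ∩ Oksana: 15:45–16:45.
Single common window of 60 minutes.

60 minutes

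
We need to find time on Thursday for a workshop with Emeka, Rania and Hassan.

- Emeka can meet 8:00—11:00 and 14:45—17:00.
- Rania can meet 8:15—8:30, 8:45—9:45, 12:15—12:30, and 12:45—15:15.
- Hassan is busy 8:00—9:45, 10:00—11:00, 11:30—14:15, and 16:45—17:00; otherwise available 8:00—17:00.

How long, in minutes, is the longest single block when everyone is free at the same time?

30 minutes

Hassan free within 08:00–17:00: 09:45–10:00, 11:00–11:30, 14:15–16:45.
Emeka ∩ Rania: 08:15–08:30, 08:45–09:45, 14:45–15:15.
Emeka ∩ Rania ∩ Hassan: 14:45–15:15.
Single common window of 30 minutes.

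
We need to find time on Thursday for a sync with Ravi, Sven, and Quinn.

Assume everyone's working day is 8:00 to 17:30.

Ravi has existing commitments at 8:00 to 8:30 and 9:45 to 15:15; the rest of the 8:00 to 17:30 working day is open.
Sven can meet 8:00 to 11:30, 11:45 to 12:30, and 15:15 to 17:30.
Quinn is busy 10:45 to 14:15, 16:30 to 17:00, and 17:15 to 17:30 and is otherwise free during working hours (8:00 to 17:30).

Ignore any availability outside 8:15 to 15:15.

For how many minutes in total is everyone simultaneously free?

Ravi free within 08:00–17:30: 08:30–09:45, 15:15–17:30.
Quinn free within 08:00–17:30: 08:00–10:45, 14:15–16:30, 17:00–17:15.
Ravi ∩ Sven: 08:30–09:45, 15:15–17:30.
Ravi ∩ Sven ∩ Quinn: 08:30–09:45, 15:15–16:30, 17:00–17:15.
Restricted to 08:15–15:15: 08:30–09:45.
Total common minutes: 75.

75 minutes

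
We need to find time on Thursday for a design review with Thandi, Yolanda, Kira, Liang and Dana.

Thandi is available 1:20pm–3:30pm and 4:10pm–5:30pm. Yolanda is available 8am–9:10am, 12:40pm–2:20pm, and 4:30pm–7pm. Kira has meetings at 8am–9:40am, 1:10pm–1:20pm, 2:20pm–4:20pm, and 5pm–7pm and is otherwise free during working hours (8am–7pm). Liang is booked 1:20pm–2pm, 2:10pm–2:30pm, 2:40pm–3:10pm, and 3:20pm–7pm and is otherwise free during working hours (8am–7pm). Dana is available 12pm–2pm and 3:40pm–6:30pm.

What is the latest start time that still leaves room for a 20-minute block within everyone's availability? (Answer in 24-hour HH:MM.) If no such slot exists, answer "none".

Kira free within 08:00–19:00: 09:40–13:10, 13:20–14:20, 16:20–17:00.
Liang free within 08:00–19:00: 08:00–13:20, 14:00–14:10, 14:30–14:40, 15:10–15:20.
Thandi ∩ Yolanda: 13:20–14:20, 16:30–17:30.
Thandi ∩ Yolanda ∩ Kira: 13:20–14:20, 16:30–17:00.
Thandi ∩ Yolanda ∩ Kira ∩ Liang: 14:00–14:10.
Thandi ∩ Yolanda ∩ Kira ∩ Liang ∩ Dana: (none).
Windows ≥ 20 min: (none).

none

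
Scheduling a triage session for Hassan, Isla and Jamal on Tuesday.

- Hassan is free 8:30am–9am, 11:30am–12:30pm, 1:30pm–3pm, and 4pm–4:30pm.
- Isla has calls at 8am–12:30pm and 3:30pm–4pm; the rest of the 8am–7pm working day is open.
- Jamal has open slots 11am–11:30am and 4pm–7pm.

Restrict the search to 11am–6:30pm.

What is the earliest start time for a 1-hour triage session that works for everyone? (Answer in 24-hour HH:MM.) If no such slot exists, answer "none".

none

Isla free within 08:00–19:00: 12:30–15:30, 16:00–19:00.
Hassan ∩ Isla: 13:30–15:00, 16:00–16:30.
Hassan ∩ Isla ∩ Jamal: 16:00–16:30.
Restricted to 11:00–18:30: 16:00–16:30.
Windows ≥ 60 min: (none).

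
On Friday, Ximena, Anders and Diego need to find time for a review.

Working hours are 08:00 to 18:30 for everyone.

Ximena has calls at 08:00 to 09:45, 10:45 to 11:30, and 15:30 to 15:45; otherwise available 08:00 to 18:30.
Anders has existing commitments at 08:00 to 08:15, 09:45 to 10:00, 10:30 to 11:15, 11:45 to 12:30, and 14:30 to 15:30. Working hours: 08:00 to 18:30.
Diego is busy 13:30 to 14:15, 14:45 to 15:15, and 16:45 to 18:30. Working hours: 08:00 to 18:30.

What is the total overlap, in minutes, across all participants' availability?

180 minutes

Ximena free within 08:00–18:30: 09:45–10:45, 11:30–15:30, 15:45–18:30.
Anders free within 08:00–18:30: 08:15–09:45, 10:00–10:30, 11:15–11:45, 12:30–14:30, 15:30–18:30.
Diego free within 08:00–18:30: 08:00–13:30, 14:15–14:45, 15:15–16:45.
Ximena ∩ Anders: 10:00–10:30, 11:30–11:45, 12:30–14:30, 15:45–18:30.
Ximena ∩ Anders ∩ Diego: 10:00–10:30, 11:30–11:45, 12:30–13:30, 14:15–14:30, 15:45–16:45.
Total common minutes: 30 + 15 + 60 + 15 + 60 = 180.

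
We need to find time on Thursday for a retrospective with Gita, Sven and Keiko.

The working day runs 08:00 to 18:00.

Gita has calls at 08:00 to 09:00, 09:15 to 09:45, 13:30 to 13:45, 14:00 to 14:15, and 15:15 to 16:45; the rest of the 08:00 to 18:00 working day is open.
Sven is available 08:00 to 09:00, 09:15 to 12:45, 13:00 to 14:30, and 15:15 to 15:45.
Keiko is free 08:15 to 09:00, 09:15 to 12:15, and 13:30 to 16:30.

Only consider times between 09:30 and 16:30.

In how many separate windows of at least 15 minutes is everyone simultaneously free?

3

Gita free within 08:00–18:00: 09:00–09:15, 09:45–13:30, 13:45–14:00, 14:15–15:15, 16:45–18:00.
Gita ∩ Sven: 09:45–12:45, 13:00–13:30, 13:45–14:00, 14:15–14:30.
Gita ∩ Sven ∩ Keiko: 09:45–12:15, 13:45–14:00, 14:15–14:30.
Restricted to 09:30–16:30: 09:45–12:15, 13:45–14:00, 14:15–14:30.
Windows ≥ 15 min: 09:45–12:15, 13:45–14:00, 14:15–14:30.
That's 3 windows.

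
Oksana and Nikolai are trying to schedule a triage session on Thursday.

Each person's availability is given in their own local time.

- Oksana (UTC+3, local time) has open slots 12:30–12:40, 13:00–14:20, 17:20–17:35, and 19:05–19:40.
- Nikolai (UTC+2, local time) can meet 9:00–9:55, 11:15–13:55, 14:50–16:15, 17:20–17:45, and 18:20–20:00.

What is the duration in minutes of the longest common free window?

Oksana → UTC: 09:30–09:40, 10:00–11:20, 14:20–14:35, 16:05–16:40.
Nikolai → UTC: 07:00–07:55, 09:15–11:55, 12:50–14:15, 15:20–15:45, 16:20–18:00.
Oksana ∩ Nikolai: 09:30–09:40, 10:00–11:20, 16:20–16:40.
Common window lengths: 10, 80, 20 min; longest is 80.

80 minutes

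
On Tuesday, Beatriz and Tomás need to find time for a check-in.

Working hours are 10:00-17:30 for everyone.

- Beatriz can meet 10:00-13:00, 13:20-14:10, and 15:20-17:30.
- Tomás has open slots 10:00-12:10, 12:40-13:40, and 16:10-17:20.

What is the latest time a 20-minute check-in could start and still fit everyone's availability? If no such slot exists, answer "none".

Beatriz ∩ Tomás: 10:00–12:10, 12:40–13:00, 13:20–13:40, 16:10–17:20.
Windows ≥ 20 min: 10:00–12:10, 12:40–13:00, 13:20–13:40, 16:10–17:20.
Latest start in the last window 16:10–17:20 is 17:20 − 20 min = 17:00.

17:00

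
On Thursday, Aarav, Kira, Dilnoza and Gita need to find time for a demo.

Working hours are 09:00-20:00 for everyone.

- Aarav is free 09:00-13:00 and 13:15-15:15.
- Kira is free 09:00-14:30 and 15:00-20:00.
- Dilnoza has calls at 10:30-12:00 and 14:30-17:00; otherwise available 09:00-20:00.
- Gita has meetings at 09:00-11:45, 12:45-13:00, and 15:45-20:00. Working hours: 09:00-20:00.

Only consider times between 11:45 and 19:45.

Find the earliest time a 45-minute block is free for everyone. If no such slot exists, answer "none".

Dilnoza free within 09:00–20:00: 09:00–10:30, 12:00–14:30, 17:00–20:00.
Gita free within 09:00–20:00: 11:45–12:45, 13:00–15:45.
Aarav ∩ Kira: 09:00–13:00, 13:15–14:30, 15:00–15:15.
Aarav ∩ Kira ∩ Dilnoza: 09:00–10:30, 12:00–13:00, 13:15–14:30.
Aarav ∩ Kira ∩ Dilnoza ∩ Gita: 12:00–12:45, 13:15–14:30.
Restricted to 11:45–19:45: 12:00–12:45, 13:15–14:30.
Windows ≥ 45 min: 12:00–12:45, 13:15–14:30.
Earliest such window starts at 12:00.

12:00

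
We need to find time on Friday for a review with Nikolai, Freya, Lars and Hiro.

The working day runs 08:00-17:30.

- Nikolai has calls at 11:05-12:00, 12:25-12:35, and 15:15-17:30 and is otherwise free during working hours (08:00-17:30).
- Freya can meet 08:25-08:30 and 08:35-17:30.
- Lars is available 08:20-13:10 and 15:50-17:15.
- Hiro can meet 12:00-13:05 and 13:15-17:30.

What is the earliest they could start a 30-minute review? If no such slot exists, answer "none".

Nikolai free within 08:00–17:30: 08:00–11:05, 12:00–12:25, 12:35–15:15.
Nikolai ∩ Freya: 08:25–08:30, 08:35–11:05, 12:00–12:25, 12:35–15:15.
Nikolai ∩ Freya ∩ Lars: 08:25–08:30, 08:35–11:05, 12:00–12:25, 12:35–13:10.
Nikolai ∩ Freya ∩ Lars ∩ Hiro: 12:00–12:25, 12:35–13:05.
Windows ≥ 30 min: 12:35–13:05.
Earliest such window starts at 12:35.

12:35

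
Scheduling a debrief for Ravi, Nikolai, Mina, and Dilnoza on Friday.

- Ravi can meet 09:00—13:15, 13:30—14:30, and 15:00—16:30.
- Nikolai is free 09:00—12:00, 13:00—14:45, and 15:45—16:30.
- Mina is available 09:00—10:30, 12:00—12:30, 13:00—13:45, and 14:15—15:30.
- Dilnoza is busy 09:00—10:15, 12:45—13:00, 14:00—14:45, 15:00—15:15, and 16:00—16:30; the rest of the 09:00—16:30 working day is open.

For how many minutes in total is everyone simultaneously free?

Dilnoza free within 09:00–16:30: 10:15–12:45, 13:00–14:00, 14:45–15:00, 15:15–16:00.
Ravi ∩ Nikolai: 09:00–12:00, 13:00–13:15, 13:30–14:30, 15:45–16:30.
Ravi ∩ Nikolai ∩ Mina: 09:00–10:30, 13:00–13:15, 13:30–13:45, 14:15–14:30.
Ravi ∩ Nikolai ∩ Mina ∩ Dilnoza: 10:15–10:30, 13:00–13:15, 13:30–13:45.
Total common minutes: 15 + 15 + 15 = 45.

45 minutes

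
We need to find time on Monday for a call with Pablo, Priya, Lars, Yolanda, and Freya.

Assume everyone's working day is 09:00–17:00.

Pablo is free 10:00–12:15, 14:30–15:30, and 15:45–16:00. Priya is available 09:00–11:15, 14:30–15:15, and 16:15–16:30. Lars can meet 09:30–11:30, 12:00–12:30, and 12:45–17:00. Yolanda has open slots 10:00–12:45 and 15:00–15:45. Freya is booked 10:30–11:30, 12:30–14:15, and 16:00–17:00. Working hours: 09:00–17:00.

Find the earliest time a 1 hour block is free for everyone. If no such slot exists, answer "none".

Freya free within 09:00–17:00: 09:00–10:30, 11:30–12:30, 14:15–16:00.
Pablo ∩ Priya: 10:00–11:15, 14:30–15:15.
Pablo ∩ Priya ∩ Lars: 10:00–11:15, 14:30–15:15.
Pablo ∩ Priya ∩ Lars ∩ Yolanda: 10:00–11:15, 15:00–15:15.
Pablo ∩ Priya ∩ Lars ∩ Yolanda ∩ Freya: 10:00–10:30, 15:00–15:15.
Windows ≥ 60 min: (none).

none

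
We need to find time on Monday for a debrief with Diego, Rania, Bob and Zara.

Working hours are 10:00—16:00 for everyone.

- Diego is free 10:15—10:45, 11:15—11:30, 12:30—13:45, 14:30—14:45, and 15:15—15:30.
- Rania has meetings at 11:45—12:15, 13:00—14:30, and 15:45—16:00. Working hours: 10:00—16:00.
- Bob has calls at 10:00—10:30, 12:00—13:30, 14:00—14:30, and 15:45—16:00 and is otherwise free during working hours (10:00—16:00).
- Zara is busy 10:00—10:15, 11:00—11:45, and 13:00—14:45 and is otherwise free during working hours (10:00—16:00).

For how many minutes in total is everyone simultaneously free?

30 minutes

Rania free within 10:00–16:00: 10:00–11:45, 12:15–13:00, 14:30–15:45.
Bob free within 10:00–16:00: 10:30–12:00, 13:30–14:00, 14:30–15:45.
Zara free within 10:00–16:00: 10:15–11:00, 11:45–13:00, 14:45–16:00.
Diego ∩ Rania: 10:15–10:45, 11:15–11:30, 12:30–13:00, 14:30–14:45, 15:15–15:30.
Diego ∩ Rania ∩ Bob: 10:30–10:45, 11:15–11:30, 14:30–14:45, 15:15–15:30.
Diego ∩ Rania ∩ Bob ∩ Zara: 10:30–10:45, 15:15–15:30.
Total common minutes: 15 + 15 = 30.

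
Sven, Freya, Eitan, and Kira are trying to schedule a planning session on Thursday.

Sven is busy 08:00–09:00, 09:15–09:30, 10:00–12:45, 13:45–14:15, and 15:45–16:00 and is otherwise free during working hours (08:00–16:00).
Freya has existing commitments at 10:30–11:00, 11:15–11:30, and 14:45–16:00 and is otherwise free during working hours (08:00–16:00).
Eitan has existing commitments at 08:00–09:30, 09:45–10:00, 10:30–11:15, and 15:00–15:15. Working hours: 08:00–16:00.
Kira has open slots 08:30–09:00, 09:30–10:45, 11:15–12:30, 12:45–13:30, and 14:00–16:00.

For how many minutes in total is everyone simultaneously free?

Sven free within 08:00–16:00: 09:00–09:15, 09:30–10:00, 12:45–13:45, 14:15–15:45.
Freya free within 08:00–16:00: 08:00–10:30, 11:00–11:15, 11:30–14:45.
Eitan free within 08:00–16:00: 09:30–09:45, 10:00–10:30, 11:15–15:00, 15:15–16:00.
Sven ∩ Freya: 09:00–09:15, 09:30–10:00, 12:45–13:45, 14:15–14:45.
Sven ∩ Freya ∩ Eitan: 09:30–09:45, 12:45–13:45, 14:15–14:45.
Sven ∩ Freya ∩ Eitan ∩ Kira: 09:30–09:45, 12:45–13:30, 14:15–14:45.
Total common minutes: 15 + 45 + 30 = 90.

90 minutes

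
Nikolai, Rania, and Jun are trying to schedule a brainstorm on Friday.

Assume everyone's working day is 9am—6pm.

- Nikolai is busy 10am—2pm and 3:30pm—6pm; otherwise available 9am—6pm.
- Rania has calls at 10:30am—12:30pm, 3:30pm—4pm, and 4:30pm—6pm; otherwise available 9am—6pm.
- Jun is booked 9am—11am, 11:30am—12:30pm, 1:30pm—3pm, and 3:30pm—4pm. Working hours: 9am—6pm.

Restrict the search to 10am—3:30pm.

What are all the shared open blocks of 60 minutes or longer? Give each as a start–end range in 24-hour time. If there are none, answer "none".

Nikolai free within 09:00–18:00: 09:00–10:00, 14:00–15:30.
Rania free within 09:00–18:00: 09:00–10:30, 12:30–15:30, 16:00–16:30.
Jun free within 09:00–18:00: 11:00–11:30, 12:30–13:30, 15:00–15:30, 16:00–18:00.
Nikolai ∩ Rania: 09:00–10:00, 14:00–15:30.
Nikolai ∩ Rania ∩ Jun: 15:00–15:30.
Restricted to 10:00–15:30: 15:00–15:30.
Windows ≥ 60 min: (none).

none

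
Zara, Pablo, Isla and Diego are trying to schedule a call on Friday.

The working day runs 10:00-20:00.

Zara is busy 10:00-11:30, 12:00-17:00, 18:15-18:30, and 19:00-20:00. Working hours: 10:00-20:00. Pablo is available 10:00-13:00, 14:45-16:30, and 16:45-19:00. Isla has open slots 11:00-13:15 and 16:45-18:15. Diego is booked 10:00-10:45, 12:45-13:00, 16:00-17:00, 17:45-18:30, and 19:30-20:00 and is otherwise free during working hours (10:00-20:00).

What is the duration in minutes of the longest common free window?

45 minutes

Zara free within 10:00–20:00: 11:30–12:00, 17:00–18:15, 18:30–19:00.
Diego free within 10:00–20:00: 10:45–12:45, 13:00–16:00, 17:00–17:45, 18:30–19:30.
Zara ∩ Pablo: 11:30–12:00, 17:00–18:15, 18:30–19:00.
Zara ∩ Pablo ∩ Isla: 11:30–12:00, 17:00–18:15.
Zara ∩ Pablo ∩ Isla ∩ Diego: 11:30–12:00, 17:00–17:45.
Common window lengths: 30, 45 min; longest is 45.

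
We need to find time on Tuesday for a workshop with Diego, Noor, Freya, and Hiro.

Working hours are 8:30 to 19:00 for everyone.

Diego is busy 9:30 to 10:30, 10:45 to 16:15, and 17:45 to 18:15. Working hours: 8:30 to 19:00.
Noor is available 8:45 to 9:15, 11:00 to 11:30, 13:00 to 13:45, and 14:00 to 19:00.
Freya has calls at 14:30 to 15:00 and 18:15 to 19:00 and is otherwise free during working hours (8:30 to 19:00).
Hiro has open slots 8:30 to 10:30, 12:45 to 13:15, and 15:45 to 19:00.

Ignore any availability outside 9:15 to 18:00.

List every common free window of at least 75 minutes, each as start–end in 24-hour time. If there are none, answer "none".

16:15–17:45

Diego free within 08:30–19:00: 08:30–09:30, 10:30–10:45, 16:15–17:45, 18:15–19:00.
Freya free within 08:30–19:00: 08:30–14:30, 15:00–18:15.
Diego ∩ Noor: 08:45–09:15, 16:15–17:45, 18:15–19:00.
Diego ∩ Noor ∩ Freya: 08:45–09:15, 16:15–17:45.
Diego ∩ Noor ∩ Freya ∩ Hiro: 08:45–09:15, 16:15–17:45.
Restricted to 09:15–18:00: 16:15–17:45.
Windows ≥ 75 min: 16:15–17:45.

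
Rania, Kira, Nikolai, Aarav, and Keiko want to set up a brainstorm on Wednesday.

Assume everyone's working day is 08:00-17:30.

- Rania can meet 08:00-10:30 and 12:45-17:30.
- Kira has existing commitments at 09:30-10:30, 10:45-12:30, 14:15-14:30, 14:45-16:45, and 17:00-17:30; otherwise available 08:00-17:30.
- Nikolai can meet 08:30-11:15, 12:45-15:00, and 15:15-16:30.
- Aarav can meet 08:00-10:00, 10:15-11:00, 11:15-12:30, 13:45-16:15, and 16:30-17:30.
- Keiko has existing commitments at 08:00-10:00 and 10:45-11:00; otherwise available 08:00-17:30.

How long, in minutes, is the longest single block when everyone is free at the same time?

Kira free within 08:00–17:30: 08:00–09:30, 10:30–10:45, 12:30–14:15, 14:30–14:45, 16:45–17:00.
Keiko free within 08:00–17:30: 10:00–10:45, 11:00–17:30.
Rania ∩ Kira: 08:00–09:30, 12:45–14:15, 14:30–14:45, 16:45–17:00.
Rania ∩ Kira ∩ Nikolai: 08:30–09:30, 12:45–14:15, 14:30–14:45.
Rania ∩ Kira ∩ Nikolai ∩ Aarav: 08:30–09:30, 13:45–14:15, 14:30–14:45.
Rania ∩ Kira ∩ Nikolai ∩ Aarav ∩ Keiko: 13:45–14:15, 14:30–14:45.
Common window lengths: 30, 15 min; longest is 30.

30 minutes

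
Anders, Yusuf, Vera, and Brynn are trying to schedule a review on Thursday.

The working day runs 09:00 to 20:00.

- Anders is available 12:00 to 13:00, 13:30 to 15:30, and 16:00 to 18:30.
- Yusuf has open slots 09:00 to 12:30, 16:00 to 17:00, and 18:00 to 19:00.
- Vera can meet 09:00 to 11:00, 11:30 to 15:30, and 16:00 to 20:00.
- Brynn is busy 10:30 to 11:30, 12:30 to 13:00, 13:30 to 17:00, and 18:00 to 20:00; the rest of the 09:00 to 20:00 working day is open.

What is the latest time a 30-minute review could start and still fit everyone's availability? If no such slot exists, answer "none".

12:00

Brynn free within 09:00–20:00: 09:00–10:30, 11:30–12:30, 13:00–13:30, 17:00–18:00.
Anders ∩ Yusuf: 12:00–12:30, 16:00–17:00, 18:00–18:30.
Anders ∩ Yusuf ∩ Vera: 12:00–12:30, 16:00–17:00, 18:00–18:30.
Anders ∩ Yusuf ∩ Vera ∩ Brynn: 12:00–12:30.
Windows ≥ 30 min: 12:00–12:30.
Latest start in the last window 12:00–12:30 is 12:30 − 30 min = 12:00.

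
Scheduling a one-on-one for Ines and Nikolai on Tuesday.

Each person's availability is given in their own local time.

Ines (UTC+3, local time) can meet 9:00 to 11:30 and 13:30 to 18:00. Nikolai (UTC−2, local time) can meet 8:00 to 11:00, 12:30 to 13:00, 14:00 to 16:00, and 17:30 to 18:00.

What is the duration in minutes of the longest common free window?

Ines → UTC: 06:00–08:30, 10:30–15:00.
Nikolai → UTC: 10:00–13:00, 14:30–15:00, 16:00–18:00, 19:30–20:00.
Ines ∩ Nikolai: 10:30–13:00, 14:30–15:00.
Common window lengths: 150, 30 min; longest is 150.

150 minutes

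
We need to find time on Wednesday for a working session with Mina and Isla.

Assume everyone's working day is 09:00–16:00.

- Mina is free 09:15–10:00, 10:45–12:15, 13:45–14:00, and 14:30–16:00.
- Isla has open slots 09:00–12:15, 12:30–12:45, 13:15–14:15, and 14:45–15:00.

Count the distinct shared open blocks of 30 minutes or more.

2

Mina ∩ Isla: 09:15–10:00, 10:45–12:15, 13:45–14:00, 14:45–15:00.
Windows ≥ 30 min: 09:15–10:00, 10:45–12:15.
That's 2 windows.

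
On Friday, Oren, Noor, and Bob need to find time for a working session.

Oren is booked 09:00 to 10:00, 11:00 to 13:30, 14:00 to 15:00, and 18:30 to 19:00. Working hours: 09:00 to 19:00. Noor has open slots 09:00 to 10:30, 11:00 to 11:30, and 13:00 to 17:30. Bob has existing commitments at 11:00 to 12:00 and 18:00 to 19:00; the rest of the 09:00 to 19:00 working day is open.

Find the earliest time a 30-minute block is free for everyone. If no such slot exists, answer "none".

10:00

Oren free within 09:00–19:00: 10:00–11:00, 13:30–14:00, 15:00–18:30.
Bob free within 09:00–19:00: 09:00–11:00, 12:00–18:00.
Oren ∩ Noor: 10:00–10:30, 13:30–14:00, 15:00–17:30.
Oren ∩ Noor ∩ Bob: 10:00–10:30, 13:30–14:00, 15:00–17:30.
Windows ≥ 30 min: 10:00–10:30, 13:30–14:00, 15:00–17:30.
Earliest such window starts at 10:00.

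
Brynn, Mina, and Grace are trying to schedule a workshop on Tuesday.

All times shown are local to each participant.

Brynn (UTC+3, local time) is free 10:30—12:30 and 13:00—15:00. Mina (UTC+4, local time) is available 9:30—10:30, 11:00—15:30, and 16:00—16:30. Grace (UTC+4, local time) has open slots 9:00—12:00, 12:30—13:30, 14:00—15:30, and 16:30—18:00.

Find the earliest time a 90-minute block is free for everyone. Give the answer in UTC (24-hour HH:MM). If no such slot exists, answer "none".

Brynn → UTC: 07:30–09:30, 10:00–12:00.
Mina → UTC: 05:30–06:30, 07:00–11:30, 12:00–12:30.
Grace → UTC: 05:00–08:00, 08:30–09:30, 10:00–11:30, 12:30–14:00.
Brynn ∩ Mina: 07:30–09:30, 10:00–11:30.
Brynn ∩ Mina ∩ Grace: 07:30–08:00, 08:30–09:30, 10:00–11:30.
Windows ≥ 90 min: 10:00–11:30.
Earliest such window starts at 10:00.

10:00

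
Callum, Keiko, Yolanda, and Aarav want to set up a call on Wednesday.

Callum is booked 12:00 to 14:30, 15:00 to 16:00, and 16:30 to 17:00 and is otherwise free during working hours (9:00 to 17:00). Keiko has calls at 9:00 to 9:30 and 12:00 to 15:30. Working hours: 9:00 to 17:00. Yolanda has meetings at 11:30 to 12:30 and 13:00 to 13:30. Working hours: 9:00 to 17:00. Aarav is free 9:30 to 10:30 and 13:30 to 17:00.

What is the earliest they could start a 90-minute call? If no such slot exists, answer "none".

none

Callum free within 09:00–17:00: 09:00–12:00, 14:30–15:00, 16:00–16:30.
Keiko free within 09:00–17:00: 09:30–12:00, 15:30–17:00.
Yolanda free within 09:00–17:00: 09:00–11:30, 12:30–13:00, 13:30–17:00.
Callum ∩ Keiko: 09:30–12:00, 16:00–16:30.
Callum ∩ Keiko ∩ Yolanda: 09:30–11:30, 16:00–16:30.
Callum ∩ Keiko ∩ Yolanda ∩ Aarav: 09:30–10:30, 16:00–16:30.
Windows ≥ 90 min: (none).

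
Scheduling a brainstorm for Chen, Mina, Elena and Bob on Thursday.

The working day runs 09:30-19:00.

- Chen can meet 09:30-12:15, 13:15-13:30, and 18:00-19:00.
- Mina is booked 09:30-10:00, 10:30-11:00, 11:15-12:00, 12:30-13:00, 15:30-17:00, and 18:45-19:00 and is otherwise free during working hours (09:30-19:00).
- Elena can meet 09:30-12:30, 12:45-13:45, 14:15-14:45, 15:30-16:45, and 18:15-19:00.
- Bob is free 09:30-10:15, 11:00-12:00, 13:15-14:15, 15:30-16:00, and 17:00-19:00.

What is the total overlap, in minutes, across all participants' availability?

Mina free within 09:30–19:00: 10:00–10:30, 11:00–11:15, 12:00–12:30, 13:00–15:30, 17:00–18:45.
Chen ∩ Mina: 10:00–10:30, 11:00–11:15, 12:00–12:15, 13:15–13:30, 18:00–18:45.
Chen ∩ Mina ∩ Elena: 10:00–10:30, 11:00–11:15, 12:00–12:15, 13:15–13:30, 18:15–18:45.
Chen ∩ Mina ∩ Elena ∩ Bob: 10:00–10:15, 11:00–11:15, 13:15–13:30, 18:15–18:45.
Total common minutes: 15 + 15 + 15 + 30 = 75.

75 minutes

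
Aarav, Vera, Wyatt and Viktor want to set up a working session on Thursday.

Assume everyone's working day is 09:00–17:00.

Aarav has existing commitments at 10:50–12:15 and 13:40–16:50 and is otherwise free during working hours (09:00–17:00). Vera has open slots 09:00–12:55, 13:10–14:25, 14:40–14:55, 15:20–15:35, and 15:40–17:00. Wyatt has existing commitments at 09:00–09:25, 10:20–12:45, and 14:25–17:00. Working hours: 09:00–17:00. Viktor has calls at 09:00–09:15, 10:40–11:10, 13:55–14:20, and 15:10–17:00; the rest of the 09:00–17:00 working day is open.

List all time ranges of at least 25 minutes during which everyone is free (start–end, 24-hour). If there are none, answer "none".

09:25–10:20, 13:10–13:40

Aarav free within 09:00–17:00: 09:00–10:50, 12:15–13:40, 16:50–17:00.
Wyatt free within 09:00–17:00: 09:25–10:20, 12:45–14:25.
Viktor free within 09:00–17:00: 09:15–10:40, 11:10–13:55, 14:20–15:10.
Aarav ∩ Vera: 09:00–10:50, 12:15–12:55, 13:10–13:40, 16:50–17:00.
Aarav ∩ Vera ∩ Wyatt: 09:25–10:20, 12:45–12:55, 13:10–13:40.
Aarav ∩ Vera ∩ Wyatt ∩ Viktor: 09:25–10:20, 12:45–12:55, 13:10–13:40.
Windows ≥ 25 min: 09:25–10:20, 13:10–13:40.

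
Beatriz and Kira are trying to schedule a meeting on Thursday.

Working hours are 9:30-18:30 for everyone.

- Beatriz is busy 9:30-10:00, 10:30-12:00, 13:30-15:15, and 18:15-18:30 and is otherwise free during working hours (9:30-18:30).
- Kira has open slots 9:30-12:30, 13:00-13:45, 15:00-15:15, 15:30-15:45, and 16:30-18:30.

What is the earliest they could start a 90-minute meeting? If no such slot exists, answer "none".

Beatriz free within 09:30–18:30: 10:00–10:30, 12:00–13:30, 15:15–18:15.
Beatriz ∩ Kira: 10:00–10:30, 12:00–12:30, 13:00–13:30, 15:30–15:45, 16:30–18:15.
Windows ≥ 90 min: 16:30–18:15.
Earliest such window starts at 16:30.

16:30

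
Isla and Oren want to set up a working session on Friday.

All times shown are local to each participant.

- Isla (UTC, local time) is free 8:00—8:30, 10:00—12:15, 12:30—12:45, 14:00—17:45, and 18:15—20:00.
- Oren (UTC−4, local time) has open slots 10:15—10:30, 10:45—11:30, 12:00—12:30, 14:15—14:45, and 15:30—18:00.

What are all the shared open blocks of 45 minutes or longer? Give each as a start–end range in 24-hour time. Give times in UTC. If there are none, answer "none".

14:45–15:30

Isla → UTC: 08:00–08:30, 10:00–12:15, 12:30–12:45, 14:00–17:45, 18:15–20:00.
Oren → UTC: 14:15–14:30, 14:45–15:30, 16:00–16:30, 18:15–18:45, 19:30–22:00.
Isla ∩ Oren: 14:15–14:30, 14:45–15:30, 16:00–16:30, 18:15–18:45, 19:30–20:00.
Windows ≥ 45 min: 14:45–15:30.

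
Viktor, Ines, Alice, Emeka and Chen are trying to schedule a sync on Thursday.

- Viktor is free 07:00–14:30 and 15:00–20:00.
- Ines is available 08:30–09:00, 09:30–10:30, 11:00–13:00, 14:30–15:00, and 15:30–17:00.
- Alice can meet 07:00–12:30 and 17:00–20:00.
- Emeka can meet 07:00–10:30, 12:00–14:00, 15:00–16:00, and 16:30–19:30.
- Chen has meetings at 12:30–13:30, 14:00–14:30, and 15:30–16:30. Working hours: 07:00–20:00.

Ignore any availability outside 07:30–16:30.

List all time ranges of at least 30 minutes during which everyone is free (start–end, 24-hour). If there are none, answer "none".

Chen free within 07:00–20:00: 07:00–12:30, 13:30–14:00, 14:30–15:30, 16:30–20:00.
Viktor ∩ Ines: 08:30–09:00, 09:30–10:30, 11:00–13:00, 15:30–17:00.
Viktor ∩ Ines ∩ Alice: 08:30–09:00, 09:30–10:30, 11:00–12:30.
Viktor ∩ Ines ∩ Alice ∩ Emeka: 08:30–09:00, 09:30–10:30, 12:00–12:30.
Viktor ∩ Ines ∩ Alice ∩ Emeka ∩ Chen: 08:30–09:00, 09:30–10:30, 12:00–12:30.
Restricted to 07:30–16:30: 08:30–09:00, 09:30–10:30, 12:00–12:30.
Windows ≥ 30 min: 08:30–09:00, 09:30–10:30, 12:00–12:30.

08:30–09:00, 09:30–10:30, 12:00–12:30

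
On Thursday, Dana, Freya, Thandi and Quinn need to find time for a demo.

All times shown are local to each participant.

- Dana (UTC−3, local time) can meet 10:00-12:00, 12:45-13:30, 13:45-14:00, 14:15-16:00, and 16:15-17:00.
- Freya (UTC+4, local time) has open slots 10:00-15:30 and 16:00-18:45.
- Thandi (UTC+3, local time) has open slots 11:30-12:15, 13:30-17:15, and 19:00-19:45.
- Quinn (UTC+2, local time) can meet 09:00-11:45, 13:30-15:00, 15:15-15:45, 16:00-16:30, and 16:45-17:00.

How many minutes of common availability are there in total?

Dana → UTC: 13:00–15:00, 15:45–16:30, 16:45–17:00, 17:15–19:00, 19:15–20:00.
Freya → UTC: 06:00–11:30, 12:00–14:45.
Thandi → UTC: 08:30–09:15, 10:30–14:15, 16:00–16:45.
Quinn → UTC: 07:00–09:45, 11:30–13:00, 13:15–13:45, 14:00–14:30, 14:45–15:00.
Dana ∩ Freya: 13:00–14:45.
Dana ∩ Freya ∩ Thandi: 13:00–14:15.
Dana ∩ Freya ∩ Thandi ∩ Quinn: 13:15–13:45, 14:00–14:15.
Total common minutes: 30 + 15 = 45.

45 minutes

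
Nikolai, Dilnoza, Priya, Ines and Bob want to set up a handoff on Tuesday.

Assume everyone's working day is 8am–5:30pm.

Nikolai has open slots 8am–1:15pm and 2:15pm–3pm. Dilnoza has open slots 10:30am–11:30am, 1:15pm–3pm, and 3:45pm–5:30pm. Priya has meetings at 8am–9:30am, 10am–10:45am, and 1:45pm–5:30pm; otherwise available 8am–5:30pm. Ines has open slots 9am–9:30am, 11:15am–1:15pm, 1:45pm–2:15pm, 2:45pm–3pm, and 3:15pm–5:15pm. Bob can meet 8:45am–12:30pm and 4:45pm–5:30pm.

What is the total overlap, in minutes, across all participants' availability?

15 minutes

Priya free within 08:00–17:30: 09:30–10:00, 10:45–13:45.
Nikolai ∩ Dilnoza: 10:30–11:30, 14:15–15:00.
Nikolai ∩ Dilnoza ∩ Priya: 10:45–11:30.
Nikolai ∩ Dilnoza ∩ Priya ∩ Ines: 11:15–11:30.
Nikolai ∩ Dilnoza ∩ Priya ∩ Ines ∩ Bob: 11:15–11:30.
Total common minutes: 15.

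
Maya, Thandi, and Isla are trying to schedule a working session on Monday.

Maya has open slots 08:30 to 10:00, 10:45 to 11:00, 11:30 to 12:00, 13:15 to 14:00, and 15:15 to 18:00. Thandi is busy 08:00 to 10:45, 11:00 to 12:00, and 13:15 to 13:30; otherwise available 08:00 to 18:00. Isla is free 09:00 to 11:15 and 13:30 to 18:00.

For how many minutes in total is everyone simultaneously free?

210 minutes

Thandi free within 08:00–18:00: 10:45–11:00, 12:00–13:15, 13:30–18:00.
Maya ∩ Thandi: 10:45–11:00, 13:30–14:00, 15:15–18:00.
Maya ∩ Thandi ∩ Isla: 10:45–11:00, 13:30–14:00, 15:15–18:00.
Total common minutes: 15 + 30 + 165 = 210.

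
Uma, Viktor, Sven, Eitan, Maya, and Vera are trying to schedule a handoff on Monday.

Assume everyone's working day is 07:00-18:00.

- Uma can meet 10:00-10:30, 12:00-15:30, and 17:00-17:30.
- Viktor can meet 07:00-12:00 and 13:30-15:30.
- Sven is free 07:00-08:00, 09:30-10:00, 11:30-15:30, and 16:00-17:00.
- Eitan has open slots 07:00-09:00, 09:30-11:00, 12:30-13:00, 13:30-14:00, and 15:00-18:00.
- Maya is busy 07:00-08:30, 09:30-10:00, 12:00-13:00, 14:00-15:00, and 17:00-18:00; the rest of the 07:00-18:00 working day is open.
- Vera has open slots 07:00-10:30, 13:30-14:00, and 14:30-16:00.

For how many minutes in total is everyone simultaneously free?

60 minutes

Maya free within 07:00–18:00: 08:30–09:30, 10:00–12:00, 13:00–14:00, 15:00–17:00.
Uma ∩ Viktor: 10:00–10:30, 13:30–15:30.
Uma ∩ Viktor ∩ Sven: 13:30–15:30.
Uma ∩ Viktor ∩ Sven ∩ Eitan: 13:30–14:00, 15:00–15:30.
Uma ∩ Viktor ∩ Sven ∩ Eitan ∩ Maya: 13:30–14:00, 15:00–15:30.
Uma ∩ Viktor ∩ Sven ∩ Eitan ∩ Maya ∩ Vera: 13:30–14:00, 15:00–15:30.
Total common minutes: 30 + 30 = 60.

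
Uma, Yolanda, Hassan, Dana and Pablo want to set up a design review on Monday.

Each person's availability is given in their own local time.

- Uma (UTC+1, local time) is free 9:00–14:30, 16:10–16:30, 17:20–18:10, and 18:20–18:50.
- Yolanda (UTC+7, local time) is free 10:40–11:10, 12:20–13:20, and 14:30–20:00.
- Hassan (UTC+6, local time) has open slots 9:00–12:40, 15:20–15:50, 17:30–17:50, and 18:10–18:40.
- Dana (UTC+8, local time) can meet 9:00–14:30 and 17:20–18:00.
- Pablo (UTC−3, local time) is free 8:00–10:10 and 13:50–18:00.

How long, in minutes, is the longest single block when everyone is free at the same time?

0 minutes

Uma → UTC: 08:00–13:30, 15:10–15:30, 16:20–17:10, 17:20–17:50.
Yolanda → UTC: 03:40–04:10, 05:20–06:20, 07:30–13:00.
Hassan → UTC: 03:00–06:40, 09:20–09:50, 11:30–11:50, 12:10–12:40.
Dana → UTC: 01:00–06:30, 09:20–10:00.
Pablo → UTC: 11:00–13:10, 16:50–21:00.
Uma ∩ Yolanda: 08:00–13:00.
Uma ∩ Yolanda ∩ Hassan: 09:20–09:50, 11:30–11:50, 12:10–12:40.
Uma ∩ Yolanda ∩ Hassan ∩ Dana: 09:20–09:50.
Uma ∩ Yolanda ∩ Hassan ∩ Dana ∩ Pablo: (none).
No common window.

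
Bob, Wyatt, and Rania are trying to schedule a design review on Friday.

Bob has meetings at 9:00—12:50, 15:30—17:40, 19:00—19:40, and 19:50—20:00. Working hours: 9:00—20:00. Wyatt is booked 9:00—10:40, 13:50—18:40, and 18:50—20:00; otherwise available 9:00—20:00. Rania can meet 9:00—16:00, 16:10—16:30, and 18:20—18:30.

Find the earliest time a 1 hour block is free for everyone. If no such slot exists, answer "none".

12:50

Bob free within 09:00–20:00: 12:50–15:30, 17:40–19:00, 19:40–19:50.
Wyatt free within 09:00–20:00: 10:40–13:50, 18:40–18:50.
Bob ∩ Wyatt: 12:50–13:50, 18:40–18:50.
Bob ∩ Wyatt ∩ Rania: 12:50–13:50.
Windows ≥ 60 min: 12:50–13:50.
Earliest such window starts at 12:50.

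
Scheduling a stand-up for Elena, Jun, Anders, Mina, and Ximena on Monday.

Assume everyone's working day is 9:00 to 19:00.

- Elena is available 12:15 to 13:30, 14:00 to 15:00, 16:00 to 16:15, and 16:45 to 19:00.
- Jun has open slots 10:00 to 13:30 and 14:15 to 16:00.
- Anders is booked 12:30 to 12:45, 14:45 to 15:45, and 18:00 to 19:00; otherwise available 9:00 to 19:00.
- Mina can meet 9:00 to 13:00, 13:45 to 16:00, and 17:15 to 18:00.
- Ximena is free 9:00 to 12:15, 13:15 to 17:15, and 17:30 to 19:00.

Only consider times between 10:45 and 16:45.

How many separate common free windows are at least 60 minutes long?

0

Anders free within 09:00–19:00: 09:00–12:30, 12:45–14:45, 15:45–18:00.
Elena ∩ Jun: 12:15–13:30, 14:15–15:00.
Elena ∩ Jun ∩ Anders: 12:15–12:30, 12:45–13:30, 14:15–14:45.
Elena ∩ Jun ∩ Anders ∩ Mina: 12:15–12:30, 12:45–13:00, 14:15–14:45.
Elena ∩ Jun ∩ Anders ∩ Mina ∩ Ximena: 14:15–14:45.
Restricted to 10:45–16:45: 14:15–14:45.
Windows ≥ 60 min: (none).
That's 0 windows.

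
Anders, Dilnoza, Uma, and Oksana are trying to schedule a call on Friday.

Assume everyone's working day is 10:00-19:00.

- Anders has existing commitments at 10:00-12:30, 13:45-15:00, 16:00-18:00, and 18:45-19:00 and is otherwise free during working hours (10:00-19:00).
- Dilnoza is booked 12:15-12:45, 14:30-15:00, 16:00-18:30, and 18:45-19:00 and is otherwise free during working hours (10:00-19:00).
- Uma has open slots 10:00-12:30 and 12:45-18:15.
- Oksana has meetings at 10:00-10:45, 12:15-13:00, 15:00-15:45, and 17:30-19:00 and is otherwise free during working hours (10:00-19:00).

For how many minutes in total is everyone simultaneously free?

60 minutes

Anders free within 10:00–19:00: 12:30–13:45, 15:00–16:00, 18:00–18:45.
Dilnoza free within 10:00–19:00: 10:00–12:15, 12:45–14:30, 15:00–16:00, 18:30–18:45.
Oksana free within 10:00–19:00: 10:45–12:15, 13:00–15:00, 15:45–17:30.
Anders ∩ Dilnoza: 12:45–13:45, 15:00–16:00, 18:30–18:45.
Anders ∩ Dilnoza ∩ Uma: 12:45–13:45, 15:00–16:00.
Anders ∩ Dilnoza ∩ Uma ∩ Oksana: 13:00–13:45, 15:45–16:00.
Total common minutes: 45 + 15 = 60.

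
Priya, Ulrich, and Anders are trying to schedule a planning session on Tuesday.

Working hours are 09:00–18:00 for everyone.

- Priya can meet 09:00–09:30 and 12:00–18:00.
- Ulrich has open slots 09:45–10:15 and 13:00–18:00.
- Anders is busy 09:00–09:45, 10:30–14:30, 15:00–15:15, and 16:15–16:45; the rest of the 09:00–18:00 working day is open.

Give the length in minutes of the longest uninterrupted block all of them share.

75 minutes

Anders free within 09:00–18:00: 09:45–10:30, 14:30–15:00, 15:15–16:15, 16:45–18:00.
Priya ∩ Ulrich: 13:00–18:00.
Priya ∩ Ulrich ∩ Anders: 14:30–15:00, 15:15–16:15, 16:45–18:00.
Common window lengths: 30, 60, 75 min; longest is 75.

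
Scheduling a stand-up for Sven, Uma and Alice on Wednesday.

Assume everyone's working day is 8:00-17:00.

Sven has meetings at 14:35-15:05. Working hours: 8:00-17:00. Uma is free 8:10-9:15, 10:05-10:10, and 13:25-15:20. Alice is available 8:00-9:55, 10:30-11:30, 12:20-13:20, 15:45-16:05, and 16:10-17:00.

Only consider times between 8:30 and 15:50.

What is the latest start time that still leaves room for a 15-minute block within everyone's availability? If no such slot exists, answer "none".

09:00

Sven free within 08:00–17:00: 08:00–14:35, 15:05–17:00.
Sven ∩ Uma: 08:10–09:15, 10:05–10:10, 13:25–14:35, 15:05–15:20.
Sven ∩ Uma ∩ Alice: 08:10–09:15.
Restricted to 08:30–15:50: 08:30–09:15.
Windows ≥ 15 min: 08:30–09:15.
Latest start in the last window 08:30–09:15 is 09:15 − 15 min = 09:00.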